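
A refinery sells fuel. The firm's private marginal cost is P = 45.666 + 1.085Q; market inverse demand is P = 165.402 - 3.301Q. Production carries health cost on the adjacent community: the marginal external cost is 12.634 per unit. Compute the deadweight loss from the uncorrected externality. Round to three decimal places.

DWL = 18.196

Market equilibrium (private): 45.666 + 1.085Q = 165.402 - 3.301Q → Q_m = 27.2996.
Social marginal cost = private MC + MEC = 58.300 + 1.085Q.
Set SMC = demand: 58.300 + 1.085Q = 165.402 - 3.301Q → Q* = 24.4191.
Height of the DWL triangle at Q_m is SMC(Q_m) − demand(Q_m) = MEC(Q_m) = 12.6340.
DWL = ½ × 2.8805 × 12.6340 = 18.1961.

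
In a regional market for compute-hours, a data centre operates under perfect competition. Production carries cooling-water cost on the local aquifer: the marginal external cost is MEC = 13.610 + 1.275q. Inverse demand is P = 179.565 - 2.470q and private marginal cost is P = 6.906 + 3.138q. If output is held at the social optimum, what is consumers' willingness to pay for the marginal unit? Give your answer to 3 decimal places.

P = 122.489

Social marginal cost = private MC + MEC = 20.516 + 4.413q.
Set SMC = demand: 20.516 + 4.413q = 179.565 - 2.470q → q* = 23.1075.
Consumer price on the demand curve at q*: 179.565 − 2.470×23.1075 = 122.4895.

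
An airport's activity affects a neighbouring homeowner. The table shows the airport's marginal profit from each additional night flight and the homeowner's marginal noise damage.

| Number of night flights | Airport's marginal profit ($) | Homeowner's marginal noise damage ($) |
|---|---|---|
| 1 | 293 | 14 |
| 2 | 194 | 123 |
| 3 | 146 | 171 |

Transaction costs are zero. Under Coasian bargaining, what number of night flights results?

Bargaining reaches the level where marginal profit last exceeds marginal noise damage.
That holds through level 2 (194 ≥ 123) but not at 3 (146 < 171).

2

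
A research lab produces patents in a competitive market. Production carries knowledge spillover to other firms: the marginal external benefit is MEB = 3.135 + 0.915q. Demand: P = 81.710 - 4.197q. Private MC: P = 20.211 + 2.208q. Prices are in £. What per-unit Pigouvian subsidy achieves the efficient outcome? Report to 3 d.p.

subsidy = £13.907 per unit

Social marginal cost = private MC − MEB = 17.076 + 1.293q.
Set SMC = demand: 17.076 + 1.293q = 81.710 - 4.197q → q* = 11.7730.
The Pigouvian subsidy equals MEB at q*: 3.135 + 0.915×11.7730 = 13.9073.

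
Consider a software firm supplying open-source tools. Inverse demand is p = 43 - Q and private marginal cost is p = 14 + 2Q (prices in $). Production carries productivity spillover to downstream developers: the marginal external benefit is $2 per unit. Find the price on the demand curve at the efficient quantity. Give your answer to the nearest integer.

Social marginal cost = private MC − MEB = 12 + 2Q.
Set SMC = demand: 12 + 2Q = 43 - Q → Q* = 10.3333.
Consumer price on the demand curve at Q*: 43 − 1×10.3333 = 32.6667.

P = $33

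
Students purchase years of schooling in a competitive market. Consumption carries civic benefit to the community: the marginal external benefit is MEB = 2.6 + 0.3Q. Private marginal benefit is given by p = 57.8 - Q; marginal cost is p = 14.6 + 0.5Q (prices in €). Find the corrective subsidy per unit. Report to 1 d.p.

subsidy = €14.1 per unit

Social marginal benefit = demand + MEB = 60.4 - 0.7Q.
Set SMB = MC: 60.4 - 0.7Q = 14.6 + 0.5Q → Q* = 38.1667.
The Pigouvian subsidy equals MEB at Q*: 2.6 + 0.3×38.1667 = 14.0500.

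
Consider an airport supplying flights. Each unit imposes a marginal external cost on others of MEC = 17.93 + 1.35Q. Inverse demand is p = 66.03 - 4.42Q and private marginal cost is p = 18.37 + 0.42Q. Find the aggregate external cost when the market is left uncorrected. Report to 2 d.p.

Market equilibrium (private): 18.37 + 0.42Q = 66.03 - 4.42Q → Q_m = 9.8471.
Total external cost = ∫₀^{Q_m} (17.93 + 1.35Q) dQ = 17.93×9.8471 + ½×1.35×9.8471² = 242.0101.

242.01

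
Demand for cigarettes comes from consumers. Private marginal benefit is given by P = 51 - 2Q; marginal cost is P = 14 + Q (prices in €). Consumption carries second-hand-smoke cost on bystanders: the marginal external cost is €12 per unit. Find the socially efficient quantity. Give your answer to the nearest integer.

Social marginal benefit = demand − MEC = 39 - 2Q.
Set SMB = MC: 39 - 2Q = 14 + Q → Q* = 8.3333.

Q* = 8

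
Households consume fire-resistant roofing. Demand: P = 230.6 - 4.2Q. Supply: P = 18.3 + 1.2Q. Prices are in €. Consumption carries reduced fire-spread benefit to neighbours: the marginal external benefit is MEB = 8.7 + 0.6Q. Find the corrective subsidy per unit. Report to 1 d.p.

subsidy = €36.3 per unit

Social marginal benefit = demand + MEB = 239.3 - 3.6Q.
Set SMB = MC: 239.3 - 3.6Q = 18.3 + 1.2Q → Q* = 46.0417.
The Pigouvian subsidy equals MEB at Q*: 8.7 + 0.6×46.0417 = 36.3250.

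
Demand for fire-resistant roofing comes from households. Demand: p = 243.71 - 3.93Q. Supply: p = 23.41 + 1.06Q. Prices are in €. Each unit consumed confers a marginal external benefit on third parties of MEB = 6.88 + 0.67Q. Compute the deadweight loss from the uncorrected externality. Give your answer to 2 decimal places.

DWL = €153.85

Market equilibrium (private): 23.41 + 1.06Q = 243.71 - 3.93Q → Q_m = 44.1483.
Social marginal benefit = demand + MEB = 250.59 - 3.26Q.
Set SMB = MC: 250.59 - 3.26Q = 23.41 + 1.06Q → Q* = 52.5880.
Height of the DWL triangle at Q_m is SMB(Q_m) − MC(Q_m) = MEB(Q_m) = 36.4594.
DWL = ½ × 8.4397 × 36.4594 = 153.8532.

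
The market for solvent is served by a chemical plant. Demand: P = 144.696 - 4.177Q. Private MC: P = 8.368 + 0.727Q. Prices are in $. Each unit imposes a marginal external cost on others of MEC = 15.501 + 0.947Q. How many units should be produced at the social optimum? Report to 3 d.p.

Social marginal cost = private MC + MEC = 23.869 + 1.674Q.
Set SMC = demand: 23.869 + 1.674Q = 144.696 - 4.177Q → Q* = 20.6507.

Q* = 20.651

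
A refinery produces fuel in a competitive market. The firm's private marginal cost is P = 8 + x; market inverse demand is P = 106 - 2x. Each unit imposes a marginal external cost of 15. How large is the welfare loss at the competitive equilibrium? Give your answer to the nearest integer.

DWL = 38

Market equilibrium (private): 8 + x = 106 - 2x → x_m = 32.6667.
Social marginal cost = private MC + MEC = 23 + x.
Set SMC = demand: 23 + x = 106 - 2x → x* = 27.6667.
The welfare-loss triangle has base |x_m − x*| and height MEC(x_m) (the vertical gap between SMC and demand is zero at x* and MEC at x_m).
DWL = ½ × 5.0000 × 15.0000 = 37.5000.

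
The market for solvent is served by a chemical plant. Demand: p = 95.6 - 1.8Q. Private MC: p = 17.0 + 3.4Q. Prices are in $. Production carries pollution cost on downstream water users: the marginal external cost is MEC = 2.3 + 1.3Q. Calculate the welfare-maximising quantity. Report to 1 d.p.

Q* = 11.7

Social marginal cost = private MC + MEC = 19.3 + 4.7Q.
Set SMC = demand: 19.3 + 4.7Q = 95.6 - 1.8Q → Q* = 11.7385.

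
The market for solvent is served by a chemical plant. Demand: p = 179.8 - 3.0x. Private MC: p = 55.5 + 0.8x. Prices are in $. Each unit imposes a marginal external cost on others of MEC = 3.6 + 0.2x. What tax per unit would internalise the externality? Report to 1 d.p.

tax = $9.6 per unit

Social marginal cost = private MC + MEC = 59.1 + x.
Set SMC = demand: 59.1 + x = 179.8 - 3.0x → x* = 30.1750.
The Pigouvian tax equals MEC at x*: 3.6 + 0.2×30.1750 = 9.6350.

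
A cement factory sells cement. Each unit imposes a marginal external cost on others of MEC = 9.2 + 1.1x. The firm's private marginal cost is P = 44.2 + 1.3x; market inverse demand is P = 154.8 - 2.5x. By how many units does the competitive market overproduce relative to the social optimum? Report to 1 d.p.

8.4 units

Market equilibrium (private): 44.2 + 1.3x = 154.8 - 2.5x → x_m = 29.1053.
Social marginal cost = private MC + MEC = 53.4 + 2.4x.
Set SMC = demand: 53.4 + 2.4x = 154.8 - 2.5x → x* = 20.6939.
Gap = |29.1053 − 20.6939| = 8.4114.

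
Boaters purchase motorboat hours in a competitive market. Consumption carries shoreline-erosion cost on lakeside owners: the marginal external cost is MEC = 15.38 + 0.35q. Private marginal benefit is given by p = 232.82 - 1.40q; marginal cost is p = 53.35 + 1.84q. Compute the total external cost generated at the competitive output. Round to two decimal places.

Market equilibrium (private): 53.35 + 1.84q = 232.82 - 1.40q → q_m = 55.3920.
Total external cost = ∫₀^{q_m} (15.38 + 0.35q) dq = 15.38×55.3920 + ½×0.35×55.3920² = 1388.8769.

1388.88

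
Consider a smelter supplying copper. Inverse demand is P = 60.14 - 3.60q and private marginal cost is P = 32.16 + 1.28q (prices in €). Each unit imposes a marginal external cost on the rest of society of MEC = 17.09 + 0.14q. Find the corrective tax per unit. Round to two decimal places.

Social marginal cost = private MC + MEC = 49.25 + 1.42q.
Set SMC = demand: 49.25 + 1.42q = 60.14 - 3.60q → q* = 2.1693.
The Pigouvian tax equals MEC at q*: 17.09 + 0.14×2.1693 = 17.3937.

tax = €17.39 per unit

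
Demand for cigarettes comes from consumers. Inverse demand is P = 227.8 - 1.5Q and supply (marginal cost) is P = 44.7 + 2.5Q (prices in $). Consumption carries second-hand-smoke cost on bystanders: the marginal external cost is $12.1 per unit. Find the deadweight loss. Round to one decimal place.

DWL = $18.3

Market equilibrium (private): 44.7 + 2.5Q = 227.8 - 1.5Q → Q_m = 45.7750.
Social marginal benefit = demand − MEC = 215.7 - 1.5Q.
Set SMB = MC: 215.7 - 1.5Q = 44.7 + 2.5Q → Q* = 42.7500.
The welfare-loss triangle has base |Q_m − Q*| and height MEC(Q_m) (the vertical gap between SMB and MC is zero at Q* and MEC at Q_m).
DWL = ½ × 3.0250 × 12.1000 = 18.3013.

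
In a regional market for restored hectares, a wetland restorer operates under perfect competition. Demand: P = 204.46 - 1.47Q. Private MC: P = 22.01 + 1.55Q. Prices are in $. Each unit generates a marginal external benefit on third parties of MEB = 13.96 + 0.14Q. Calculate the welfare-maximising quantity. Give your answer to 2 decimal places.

Q* = 68.20

Social marginal cost = private MC − MEB = 8.05 + 1.41Q.
Set SMC = demand: 8.05 + 1.41Q = 204.46 - 1.47Q → Q* = 68.1979.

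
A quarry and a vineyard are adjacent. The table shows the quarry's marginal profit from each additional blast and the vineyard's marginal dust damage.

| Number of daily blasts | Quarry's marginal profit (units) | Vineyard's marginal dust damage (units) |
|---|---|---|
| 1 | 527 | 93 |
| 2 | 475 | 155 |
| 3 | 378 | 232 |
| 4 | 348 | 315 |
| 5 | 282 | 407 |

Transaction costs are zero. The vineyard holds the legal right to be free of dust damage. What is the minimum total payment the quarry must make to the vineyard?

Efficient level: marginal profit ≥ marginal dust damage through level 4, so k* = 4.
With the vineyard holding the right, the quarry must at least compensate total damage at k*: 93 + 155 + 232 + 315 = 795.

795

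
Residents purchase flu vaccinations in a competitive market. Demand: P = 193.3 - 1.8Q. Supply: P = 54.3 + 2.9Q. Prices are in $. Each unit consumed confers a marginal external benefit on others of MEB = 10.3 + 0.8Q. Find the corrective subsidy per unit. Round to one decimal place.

Social marginal benefit = demand + MEB = 203.6 - Q.
Set SMB = MC: 203.6 - Q = 54.3 + 2.9Q → Q* = 38.2821.
The Pigouvian subsidy equals MEB at Q*: 10.3 + 0.8×38.2821 = 40.9257.

subsidy = $40.9 per unit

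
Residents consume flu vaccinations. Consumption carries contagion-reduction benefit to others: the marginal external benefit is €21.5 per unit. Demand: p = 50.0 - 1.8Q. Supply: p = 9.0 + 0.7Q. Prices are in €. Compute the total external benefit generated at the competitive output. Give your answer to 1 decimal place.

€352.6

Market equilibrium (private): 9.0 + 0.7Q = 50.0 - 1.8Q → Q_m = 16.4000.
Total external benefit = MEB × Q_m = 21.5 × 16.4000 = 352.6000.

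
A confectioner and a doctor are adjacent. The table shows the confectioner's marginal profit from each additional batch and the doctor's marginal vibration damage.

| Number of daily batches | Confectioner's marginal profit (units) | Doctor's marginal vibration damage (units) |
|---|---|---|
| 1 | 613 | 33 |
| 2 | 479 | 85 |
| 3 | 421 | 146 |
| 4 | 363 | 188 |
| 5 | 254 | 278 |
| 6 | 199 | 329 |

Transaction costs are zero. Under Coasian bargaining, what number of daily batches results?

Bargaining reaches the level where marginal profit last exceeds marginal vibration damage.
That holds through level 4 (363 ≥ 188) but not at 5 (254 < 278).

4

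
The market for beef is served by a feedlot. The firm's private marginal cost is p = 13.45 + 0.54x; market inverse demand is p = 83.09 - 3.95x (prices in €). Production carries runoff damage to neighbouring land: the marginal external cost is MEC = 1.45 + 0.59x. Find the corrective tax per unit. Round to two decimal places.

Social marginal cost = private MC + MEC = 14.90 + 1.13x.
Set SMC = demand: 14.90 + 1.13x = 83.09 - 3.95x → x* = 13.4232.
The Pigouvian tax equals MEC at x*: 1.45 + 0.59×13.4232 = 9.3697.

tax = €9.37 per unit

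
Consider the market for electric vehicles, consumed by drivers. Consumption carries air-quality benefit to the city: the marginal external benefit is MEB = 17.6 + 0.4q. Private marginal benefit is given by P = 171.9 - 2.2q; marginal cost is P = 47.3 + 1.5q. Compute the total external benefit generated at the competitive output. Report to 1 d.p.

819.5

Market equilibrium (private): 47.3 + 1.5q = 171.9 - 2.2q → q_m = 33.6757.
Total external benefit = ∫₀^{q_m} (17.6 + 0.4q) dq = 17.6×33.6757 + ½×0.4×33.6757² = 819.5029.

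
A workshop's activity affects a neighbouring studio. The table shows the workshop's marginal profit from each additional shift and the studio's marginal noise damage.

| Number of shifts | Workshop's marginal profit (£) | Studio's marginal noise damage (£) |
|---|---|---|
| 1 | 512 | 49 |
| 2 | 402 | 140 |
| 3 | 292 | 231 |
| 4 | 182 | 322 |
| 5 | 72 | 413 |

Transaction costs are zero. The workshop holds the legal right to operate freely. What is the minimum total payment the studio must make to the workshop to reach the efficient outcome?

Left alone the workshop would choose level 5 (marginal profit stays positive).
Efficient level: k* = 3 (marginal profit ≥ marginal noise damage through 3).
The studio must at least cover the workshop's forgone profit from cutting 5→3: 182 + 72 = 254.

£254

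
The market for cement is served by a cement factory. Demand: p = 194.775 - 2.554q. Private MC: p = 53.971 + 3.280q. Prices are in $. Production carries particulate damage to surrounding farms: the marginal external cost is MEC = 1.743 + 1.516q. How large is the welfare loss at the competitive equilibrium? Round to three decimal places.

Market equilibrium (private): 53.971 + 3.280q = 194.775 - 2.554q → q_m = 24.1351.
Social marginal cost = private MC + MEC = 55.714 + 4.796q.
Set SMC = demand: 55.714 + 4.796q = 194.775 - 2.554q → q* = 18.9199.
Between q* and q_m the wedge SMC − demand runs linearly from 0 to MEC(q_m), so the loss is a triangle.
DWL = ½ × 5.2152 × 38.3318 = 99.9540.

DWL = $99.954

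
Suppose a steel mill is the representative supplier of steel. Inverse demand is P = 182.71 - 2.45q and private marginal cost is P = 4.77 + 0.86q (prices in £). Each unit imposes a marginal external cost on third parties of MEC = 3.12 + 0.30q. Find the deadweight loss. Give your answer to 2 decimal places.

DWL = £51.31

Market equilibrium (private): 4.77 + 0.86q = 182.71 - 2.45q → q_m = 53.7583.
Social marginal cost = private MC + MEC = 7.89 + 1.16q.
Set SMC = demand: 7.89 + 1.16q = 182.71 - 2.45q → q* = 48.4266.
The welfare-loss triangle has base |q_m − q*| and height MEC(q_m) (the vertical gap between SMC and demand is zero at q* and MEC at q_m).
DWL = ½ × 5.3317 × 19.2475 = 51.3109.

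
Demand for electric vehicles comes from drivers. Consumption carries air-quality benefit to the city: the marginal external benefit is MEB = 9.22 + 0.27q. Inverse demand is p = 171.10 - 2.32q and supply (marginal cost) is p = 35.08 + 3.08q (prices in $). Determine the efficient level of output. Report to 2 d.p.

Social marginal benefit = demand + MEB = 180.32 - 2.05q.
Set SMB = MC: 180.32 - 2.05q = 35.08 + 3.08q → q* = 28.3119.

q* = 28.31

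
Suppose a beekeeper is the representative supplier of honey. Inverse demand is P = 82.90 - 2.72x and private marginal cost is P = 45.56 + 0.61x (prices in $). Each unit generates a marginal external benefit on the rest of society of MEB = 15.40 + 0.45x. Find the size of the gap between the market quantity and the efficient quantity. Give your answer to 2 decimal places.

Market equilibrium (private): 45.56 + 0.61x = 82.90 - 2.72x → x_m = 11.2132.
Social marginal cost = private MC − MEB = 30.16 + 0.16x.
Set SMC = demand: 30.16 + 0.16x = 82.90 - 2.72x → x* = 18.3125.
Gap = |11.2132 − 18.3125| = 7.0993.

7.10 units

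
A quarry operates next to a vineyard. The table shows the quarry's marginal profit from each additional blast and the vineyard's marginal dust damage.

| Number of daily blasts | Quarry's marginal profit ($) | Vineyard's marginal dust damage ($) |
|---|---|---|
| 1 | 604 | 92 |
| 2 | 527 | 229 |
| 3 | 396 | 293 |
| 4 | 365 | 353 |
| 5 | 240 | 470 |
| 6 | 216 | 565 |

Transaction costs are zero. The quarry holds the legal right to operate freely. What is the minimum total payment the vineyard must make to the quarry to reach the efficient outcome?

Left alone the quarry would choose level 6 (marginal profit stays positive).
Efficient level: k* = 4 (marginal profit ≥ marginal dust damage through 4).
The vineyard must at least cover the quarry's forgone profit from cutting 6→4: 240 + 216 = 456.

$456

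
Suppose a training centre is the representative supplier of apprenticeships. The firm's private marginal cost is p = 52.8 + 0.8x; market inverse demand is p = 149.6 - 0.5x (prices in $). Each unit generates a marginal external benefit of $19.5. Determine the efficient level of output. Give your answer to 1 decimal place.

Social marginal cost = private MC − MEB = 33.3 + 0.8x.
Set SMC = demand: 33.3 + 0.8x = 149.6 - 0.5x → x* = 89.4615.

x* = 89.5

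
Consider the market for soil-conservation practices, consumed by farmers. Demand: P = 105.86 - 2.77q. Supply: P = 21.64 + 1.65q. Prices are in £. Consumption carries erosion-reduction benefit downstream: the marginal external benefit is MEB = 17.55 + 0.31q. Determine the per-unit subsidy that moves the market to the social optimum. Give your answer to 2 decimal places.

Social marginal benefit = demand + MEB = 123.41 - 2.46q.
Set SMB = MC: 123.41 - 2.46q = 21.64 + 1.65q → q* = 24.7616.
The Pigouvian subsidy equals MEB at q*: 17.55 + 0.31×24.7616 = 25.2261.

subsidy = £25.23 per unit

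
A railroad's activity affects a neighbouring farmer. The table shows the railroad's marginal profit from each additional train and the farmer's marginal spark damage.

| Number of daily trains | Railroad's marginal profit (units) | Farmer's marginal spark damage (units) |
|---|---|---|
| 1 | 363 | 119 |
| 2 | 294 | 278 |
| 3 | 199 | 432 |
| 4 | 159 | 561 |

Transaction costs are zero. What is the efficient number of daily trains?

Bargaining reaches the level where marginal profit last exceeds marginal spark damage.
That holds through level 2 (294 ≥ 278) but not at 3 (199 < 432).

2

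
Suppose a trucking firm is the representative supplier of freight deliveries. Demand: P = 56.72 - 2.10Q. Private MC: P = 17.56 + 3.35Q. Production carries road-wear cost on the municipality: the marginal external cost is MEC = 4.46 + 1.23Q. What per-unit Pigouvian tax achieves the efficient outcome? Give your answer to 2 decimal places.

tax = 10.85 per unit

Social marginal cost = private MC + MEC = 22.02 + 4.58Q.
Set SMC = demand: 22.02 + 4.58Q = 56.72 - 2.10Q → Q* = 5.1946.
The Pigouvian tax equals MEC at Q*: 4.46 + 1.23×5.1946 = 10.8494.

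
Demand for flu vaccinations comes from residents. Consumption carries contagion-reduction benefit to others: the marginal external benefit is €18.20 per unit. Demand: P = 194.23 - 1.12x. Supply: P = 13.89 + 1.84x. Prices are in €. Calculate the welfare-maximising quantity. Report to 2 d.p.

Social marginal benefit = demand + MEB = 212.43 - 1.12x.
Set SMB = MC: 212.43 - 1.12x = 13.89 + 1.84x → x* = 67.0743.

x* = 67.07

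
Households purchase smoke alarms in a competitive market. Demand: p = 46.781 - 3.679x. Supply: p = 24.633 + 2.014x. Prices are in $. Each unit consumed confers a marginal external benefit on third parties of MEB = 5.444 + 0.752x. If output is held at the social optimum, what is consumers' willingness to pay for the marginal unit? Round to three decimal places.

P = $26.236

Social marginal benefit = demand + MEB = 52.225 - 2.927x.
Set SMB = MC: 52.225 - 2.927x = 24.633 + 2.014x → x* = 5.5843.
Consumer price on the demand curve at x*: 46.781 − 3.679×5.5843 = 26.2364.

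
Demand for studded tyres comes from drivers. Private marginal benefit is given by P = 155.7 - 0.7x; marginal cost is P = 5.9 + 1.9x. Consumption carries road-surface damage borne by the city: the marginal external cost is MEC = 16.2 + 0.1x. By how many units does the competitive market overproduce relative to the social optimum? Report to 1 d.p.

8.1 units

Market equilibrium (private): 5.9 + 1.9x = 155.7 - 0.7x → x_m = 57.6154.
Social marginal benefit = demand − MEC = 139.5 - 0.8x.
Set SMB = MC: 139.5 - 0.8x = 5.9 + 1.9x → x* = 49.4815.
Gap = |57.6154 − 49.4815| = 8.1339.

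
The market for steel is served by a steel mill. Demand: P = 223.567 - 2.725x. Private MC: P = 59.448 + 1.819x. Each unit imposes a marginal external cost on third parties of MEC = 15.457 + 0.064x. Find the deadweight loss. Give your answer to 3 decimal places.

DWL = 34.258

Market equilibrium (private): 59.448 + 1.819x = 223.567 - 2.725x → x_m = 36.1177.
Social marginal cost = private MC + MEC = 74.905 + 1.883x.
Set SMC = demand: 74.905 + 1.883x = 223.567 - 2.725x → x* = 32.2617.
The loss is the area between SMC and demand from x* to x_m; with linear curves that's a triangle of height MEC(x_m).
DWL = ½ × 3.8560 × 17.7685 = 34.2577.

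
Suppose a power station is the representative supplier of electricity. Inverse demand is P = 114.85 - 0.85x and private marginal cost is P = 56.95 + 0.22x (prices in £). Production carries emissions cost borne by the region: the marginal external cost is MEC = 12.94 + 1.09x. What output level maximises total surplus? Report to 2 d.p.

x* = 20.81

Social marginal cost = private MC + MEC = 69.89 + 1.31x.
Set SMC = demand: 69.89 + 1.31x = 114.85 - 0.85x → x* = 20.8148.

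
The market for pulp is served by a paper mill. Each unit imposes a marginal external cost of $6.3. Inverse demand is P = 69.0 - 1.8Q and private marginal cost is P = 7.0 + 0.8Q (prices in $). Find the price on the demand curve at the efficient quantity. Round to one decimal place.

Social marginal cost = private MC + MEC = 13.3 + 0.8Q.
Set SMC = demand: 13.3 + 0.8Q = 69.0 - 1.8Q → Q* = 21.4231.
Consumer price on the demand curve at Q*: 69.0 − 1.8×21.4231 = 30.4384.

P = $30.4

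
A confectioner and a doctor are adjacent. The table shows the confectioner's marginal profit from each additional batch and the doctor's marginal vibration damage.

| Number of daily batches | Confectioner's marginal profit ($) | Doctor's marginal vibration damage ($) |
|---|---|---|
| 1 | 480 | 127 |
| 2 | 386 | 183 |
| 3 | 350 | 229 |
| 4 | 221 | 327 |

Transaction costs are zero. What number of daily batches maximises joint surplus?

3

Bargaining reaches the level where marginal profit last exceeds marginal vibration damage.
That holds through level 3 (350 ≥ 229) but not at 4 (221 < 327).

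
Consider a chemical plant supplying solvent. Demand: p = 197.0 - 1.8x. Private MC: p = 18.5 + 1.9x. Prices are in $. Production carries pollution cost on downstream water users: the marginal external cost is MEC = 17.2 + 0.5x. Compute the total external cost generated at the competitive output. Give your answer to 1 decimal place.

$1411.6

Market equilibrium (private): 18.5 + 1.9x = 197.0 - 1.8x → x_m = 48.2432.
Total external cost = ∫₀^{x_m} (17.2 + 0.5x) dx = 17.2×48.2432 + ½×0.5×48.2432² = 1411.6346.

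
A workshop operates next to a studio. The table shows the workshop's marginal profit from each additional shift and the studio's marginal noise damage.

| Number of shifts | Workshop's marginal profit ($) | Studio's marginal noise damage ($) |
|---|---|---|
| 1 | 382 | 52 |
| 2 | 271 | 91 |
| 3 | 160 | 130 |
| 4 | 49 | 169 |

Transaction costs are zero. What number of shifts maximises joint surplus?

Bargaining reaches the level where marginal profit last exceeds marginal noise damage.
That holds through level 3 (160 ≥ 130) but not at 4 (49 < 169).

3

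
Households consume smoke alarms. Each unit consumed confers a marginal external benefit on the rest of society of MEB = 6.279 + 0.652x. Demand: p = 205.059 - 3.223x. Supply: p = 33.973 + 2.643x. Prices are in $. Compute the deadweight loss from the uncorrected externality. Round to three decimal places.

Market equilibrium (private): 33.973 + 2.643x = 205.059 - 3.223x → x_m = 29.1657.
Social marginal benefit = demand + MEB = 211.338 - 2.571x.
Set SMB = MC: 211.338 - 2.571x = 33.973 + 2.643x → x* = 34.0171.
The loss is the area between SMB and MC from x* to x_m; with linear curves that's a triangle of height MEB(x_m).
DWL = ½ × 4.8514 × 25.2950 = 61.3581.

DWL = $61.358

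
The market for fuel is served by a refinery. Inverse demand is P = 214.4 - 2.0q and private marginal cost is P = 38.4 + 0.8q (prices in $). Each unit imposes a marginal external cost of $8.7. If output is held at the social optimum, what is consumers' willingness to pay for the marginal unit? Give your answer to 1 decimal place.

Social marginal cost = private MC + MEC = 47.1 + 0.8q.
Set SMC = demand: 47.1 + 0.8q = 214.4 - 2.0q → q* = 59.7500.
Consumer price on the demand curve at q*: 214.4 − 2.0×59.7500 = 94.9000.

P = $94.9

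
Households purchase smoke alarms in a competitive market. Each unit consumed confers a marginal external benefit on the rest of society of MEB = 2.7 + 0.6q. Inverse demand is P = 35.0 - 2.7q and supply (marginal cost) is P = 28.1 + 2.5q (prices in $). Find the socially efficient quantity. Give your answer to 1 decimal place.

Social marginal benefit = demand + MEB = 37.7 - 2.1q.
Set SMB = MC: 37.7 - 2.1q = 28.1 + 2.5q → q* = 2.0870.

q* = 2.1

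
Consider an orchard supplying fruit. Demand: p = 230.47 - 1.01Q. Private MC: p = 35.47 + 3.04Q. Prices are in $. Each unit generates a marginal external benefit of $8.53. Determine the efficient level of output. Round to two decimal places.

Social marginal cost = private MC − MEB = 26.94 + 3.04Q.
Set SMC = demand: 26.94 + 3.04Q = 230.47 - 1.01Q → Q* = 50.2543.

Q* = 50.25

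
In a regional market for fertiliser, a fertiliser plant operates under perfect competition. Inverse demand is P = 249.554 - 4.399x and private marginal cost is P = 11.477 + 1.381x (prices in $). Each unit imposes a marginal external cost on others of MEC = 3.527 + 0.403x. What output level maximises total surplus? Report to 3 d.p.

x* = 37.935

Social marginal cost = private MC + MEC = 15.004 + 1.784x.
Set SMC = demand: 15.004 + 1.784x = 249.554 - 4.399x → x* = 37.9347.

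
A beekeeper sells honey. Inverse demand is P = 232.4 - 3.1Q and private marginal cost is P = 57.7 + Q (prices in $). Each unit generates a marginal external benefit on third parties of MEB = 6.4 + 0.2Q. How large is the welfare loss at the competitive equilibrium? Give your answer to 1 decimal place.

Market equilibrium (private): 57.7 + Q = 232.4 - 3.1Q → Q_m = 42.6098.
Social marginal cost = private MC − MEB = 51.3 + 0.8Q.
Set SMC = demand: 51.3 + 0.8Q = 232.4 - 3.1Q → Q* = 46.4359.
Between Q* and Q_m the wedge demand − SMC runs linearly from 0 to MEB(Q_m), so the loss is a triangle.
DWL = ½ × 3.8261 × 14.9220 = 28.5465.

DWL = $28.5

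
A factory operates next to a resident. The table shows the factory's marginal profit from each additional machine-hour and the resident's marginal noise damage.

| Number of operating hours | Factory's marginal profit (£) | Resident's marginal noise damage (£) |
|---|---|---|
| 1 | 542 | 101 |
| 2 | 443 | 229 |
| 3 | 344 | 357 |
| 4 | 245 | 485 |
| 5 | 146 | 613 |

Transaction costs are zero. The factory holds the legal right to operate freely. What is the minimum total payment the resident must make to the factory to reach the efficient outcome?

Left alone the factory would choose level 5 (marginal profit stays positive).
Efficient level: k* = 2 (marginal profit ≥ marginal noise damage through 2).
The resident must at least cover the factory's forgone profit from cutting 5→2: 344 + 245 + 146 = 735.

£735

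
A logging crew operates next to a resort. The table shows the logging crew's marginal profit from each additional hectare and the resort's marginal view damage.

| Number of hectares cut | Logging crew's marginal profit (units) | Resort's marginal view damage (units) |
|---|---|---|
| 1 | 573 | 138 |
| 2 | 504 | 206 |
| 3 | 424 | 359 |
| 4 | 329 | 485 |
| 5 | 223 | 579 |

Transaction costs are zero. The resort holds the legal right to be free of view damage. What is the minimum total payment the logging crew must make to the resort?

Efficient level: marginal profit ≥ marginal view damage through level 3, so k* = 3.
With the resort holding the right, the logging crew must at least compensate total damage at k*: 138 + 206 + 359 = 703.

703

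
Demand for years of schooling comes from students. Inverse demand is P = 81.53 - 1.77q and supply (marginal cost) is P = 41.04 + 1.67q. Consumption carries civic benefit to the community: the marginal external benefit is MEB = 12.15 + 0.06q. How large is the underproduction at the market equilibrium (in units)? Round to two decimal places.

Market equilibrium (private): 41.04 + 1.67q = 81.53 - 1.77q → q_m = 11.7703.
Social marginal benefit = demand + MEB = 93.68 - 1.71q.
Set SMB = MC: 93.68 - 1.71q = 41.04 + 1.67q → q* = 15.5740.
Gap = |11.7703 − 15.5740| = 3.8037.

3.80 units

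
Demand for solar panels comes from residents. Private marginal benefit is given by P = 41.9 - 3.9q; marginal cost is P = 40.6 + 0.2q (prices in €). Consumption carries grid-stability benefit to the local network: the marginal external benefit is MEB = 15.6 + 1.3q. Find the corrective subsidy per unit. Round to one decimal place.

subsidy = €23.4 per unit

Social marginal benefit = demand + MEB = 57.5 - 2.6q.
Set SMB = MC: 57.5 - 2.6q = 40.6 + 0.2q → q* = 6.0357.
The Pigouvian subsidy equals MEB at q*: 15.6 + 1.3×6.0357 = 23.4464.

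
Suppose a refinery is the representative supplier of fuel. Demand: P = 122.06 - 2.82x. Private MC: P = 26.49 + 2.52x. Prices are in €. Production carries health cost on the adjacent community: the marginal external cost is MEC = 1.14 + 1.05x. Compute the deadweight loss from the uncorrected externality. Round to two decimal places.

DWL = €31.09

Market equilibrium (private): 26.49 + 2.52x = 122.06 - 2.82x → x_m = 17.8970.
Social marginal cost = private MC + MEC = 27.63 + 3.57x.
Set SMC = demand: 27.63 + 3.57x = 122.06 - 2.82x → x* = 14.7778.
The loss is the area between SMC and demand from x* to x_m; with linear curves that's a triangle of height MEC(x_m).
DWL = ½ × 3.1192 × 19.9319 = 31.0858.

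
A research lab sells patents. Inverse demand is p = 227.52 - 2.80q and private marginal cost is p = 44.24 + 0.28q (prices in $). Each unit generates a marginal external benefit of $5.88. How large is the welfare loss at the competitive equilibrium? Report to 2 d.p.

Market equilibrium (private): 44.24 + 0.28q = 227.52 - 2.80q → q_m = 59.5065.
Social marginal cost = private MC − MEB = 38.36 + 0.28q.
Set SMC = demand: 38.36 + 0.28q = 227.52 - 2.80q → q* = 61.4156.
Between q* and q_m the wedge demand − SMC runs linearly from 0 to MEB(q_m), so the loss is a triangle.
DWL = ½ × 1.9091 × 5.8800 = 5.6128.

DWL = $5.61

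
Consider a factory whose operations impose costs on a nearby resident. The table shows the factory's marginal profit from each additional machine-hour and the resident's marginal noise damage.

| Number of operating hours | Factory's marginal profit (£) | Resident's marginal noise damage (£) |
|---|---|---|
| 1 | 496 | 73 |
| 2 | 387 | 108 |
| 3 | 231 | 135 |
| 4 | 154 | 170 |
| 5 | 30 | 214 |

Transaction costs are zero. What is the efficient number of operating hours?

Bargaining reaches the level where marginal profit last exceeds marginal noise damage.
That holds through level 3 (231 ≥ 135) but not at 4 (154 < 170).

3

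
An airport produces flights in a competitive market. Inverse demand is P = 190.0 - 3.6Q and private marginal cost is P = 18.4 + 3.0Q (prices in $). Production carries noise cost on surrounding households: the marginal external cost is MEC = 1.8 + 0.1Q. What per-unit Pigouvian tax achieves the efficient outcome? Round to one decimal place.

Social marginal cost = private MC + MEC = 20.2 + 3.1Q.
Set SMC = demand: 20.2 + 3.1Q = 190.0 - 3.6Q → Q* = 25.3433.
The Pigouvian tax equals MEC at Q*: 1.8 + 0.1×25.3433 = 4.3343.

tax = $4.3 per unit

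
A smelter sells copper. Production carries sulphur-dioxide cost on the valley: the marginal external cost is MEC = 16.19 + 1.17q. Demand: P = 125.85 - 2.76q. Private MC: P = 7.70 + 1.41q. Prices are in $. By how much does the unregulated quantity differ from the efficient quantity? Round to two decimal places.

Market equilibrium (private): 7.70 + 1.41q = 125.85 - 2.76q → q_m = 28.3333.
Social marginal cost = private MC + MEC = 23.89 + 2.58q.
Set SMC = demand: 23.89 + 2.58q = 125.85 - 2.76q → q* = 19.0936.
Gap = |28.3333 − 19.0936| = 9.2397.

9.24 units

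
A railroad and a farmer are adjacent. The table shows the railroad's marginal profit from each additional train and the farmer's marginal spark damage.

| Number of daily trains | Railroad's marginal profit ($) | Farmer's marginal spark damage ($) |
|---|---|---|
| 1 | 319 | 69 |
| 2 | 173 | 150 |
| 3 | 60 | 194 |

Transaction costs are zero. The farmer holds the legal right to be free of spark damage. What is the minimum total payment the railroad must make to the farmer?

Efficient level: marginal profit ≥ marginal spark damage through level 2, so k* = 2.
With the farmer holding the right, the railroad must at least compensate total damage at k*: 69 + 150 = 219.

$219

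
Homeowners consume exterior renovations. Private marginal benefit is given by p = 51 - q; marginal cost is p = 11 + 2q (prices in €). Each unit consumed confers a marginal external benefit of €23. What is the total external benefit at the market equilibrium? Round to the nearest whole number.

€307

Market equilibrium (private): 11 + 2q = 51 - q → q_m = 13.3333.
Total external benefit = MEB × q_m = 23 × 13.3333 = 306.6659.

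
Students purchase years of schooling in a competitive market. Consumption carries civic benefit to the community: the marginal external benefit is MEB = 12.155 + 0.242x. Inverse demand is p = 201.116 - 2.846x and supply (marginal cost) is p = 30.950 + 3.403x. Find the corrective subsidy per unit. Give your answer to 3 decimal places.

subsidy = 19.500 per unit

Social marginal benefit = demand + MEB = 213.271 - 2.604x.
Set SMB = MC: 213.271 - 2.604x = 30.950 + 3.403x → x* = 30.3514.
The Pigouvian subsidy equals MEB at x*: 12.155 + 0.242×30.3514 = 19.5000.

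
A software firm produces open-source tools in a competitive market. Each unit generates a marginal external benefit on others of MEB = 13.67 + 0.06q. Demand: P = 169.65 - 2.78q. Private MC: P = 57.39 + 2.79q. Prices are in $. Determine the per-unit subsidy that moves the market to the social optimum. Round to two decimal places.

Social marginal cost = private MC − MEB = 43.72 + 2.73q.
Set SMC = demand: 43.72 + 2.73q = 169.65 - 2.78q → q* = 22.8548.
The Pigouvian subsidy equals MEB at q*: 13.67 + 0.06×22.8548 = 15.0413.

subsidy = $15.04 per unit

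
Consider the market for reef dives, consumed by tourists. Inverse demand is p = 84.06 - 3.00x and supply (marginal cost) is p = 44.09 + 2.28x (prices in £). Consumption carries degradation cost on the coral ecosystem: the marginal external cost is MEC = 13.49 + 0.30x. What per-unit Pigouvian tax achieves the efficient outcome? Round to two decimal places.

tax = £14.91 per unit

Social marginal benefit = demand − MEC = 70.57 - 3.30x.
Set SMB = MC: 70.57 - 3.30x = 44.09 + 2.28x → x* = 4.7455.
The Pigouvian tax equals MEC at x*: 13.49 + 0.30×4.7455 = 14.9137.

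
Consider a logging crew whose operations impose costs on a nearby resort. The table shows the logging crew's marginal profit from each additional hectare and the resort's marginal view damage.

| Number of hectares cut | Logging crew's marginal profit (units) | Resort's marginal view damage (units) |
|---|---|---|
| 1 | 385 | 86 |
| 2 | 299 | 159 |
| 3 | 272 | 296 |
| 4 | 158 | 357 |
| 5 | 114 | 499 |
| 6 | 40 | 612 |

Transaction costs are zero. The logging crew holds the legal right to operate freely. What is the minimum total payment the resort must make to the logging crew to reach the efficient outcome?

Left alone the logging crew would choose level 6 (marginal profit stays positive).
Efficient level: k* = 2 (marginal profit ≥ marginal view damage through 2).
The resort must at least cover the logging crew's forgone profit from cutting 6→2: 272 + 158 + 114 + 40 = 584.

584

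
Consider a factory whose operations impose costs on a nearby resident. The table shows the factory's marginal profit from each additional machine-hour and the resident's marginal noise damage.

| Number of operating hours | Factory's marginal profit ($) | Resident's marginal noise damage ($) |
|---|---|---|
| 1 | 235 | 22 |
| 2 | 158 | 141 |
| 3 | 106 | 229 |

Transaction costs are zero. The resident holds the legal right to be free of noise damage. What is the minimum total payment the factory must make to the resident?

$163

Efficient level: marginal profit ≥ marginal noise damage through level 2, so k* = 2.
With the resident holding the right, the factory must at least compensate total damage at k*: 22 + 141 = 163.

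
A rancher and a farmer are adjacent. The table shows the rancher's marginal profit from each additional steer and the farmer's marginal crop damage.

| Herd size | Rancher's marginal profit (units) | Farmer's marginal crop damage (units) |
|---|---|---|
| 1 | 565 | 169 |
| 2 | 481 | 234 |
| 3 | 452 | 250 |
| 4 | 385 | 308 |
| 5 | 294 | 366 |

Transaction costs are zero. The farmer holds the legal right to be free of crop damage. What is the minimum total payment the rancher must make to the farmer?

961

Efficient level: marginal profit ≥ marginal crop damage through level 4, so k* = 4.
With the farmer holding the right, the rancher must at least compensate total damage at k*: 169 + 234 + 250 + 308 = 961.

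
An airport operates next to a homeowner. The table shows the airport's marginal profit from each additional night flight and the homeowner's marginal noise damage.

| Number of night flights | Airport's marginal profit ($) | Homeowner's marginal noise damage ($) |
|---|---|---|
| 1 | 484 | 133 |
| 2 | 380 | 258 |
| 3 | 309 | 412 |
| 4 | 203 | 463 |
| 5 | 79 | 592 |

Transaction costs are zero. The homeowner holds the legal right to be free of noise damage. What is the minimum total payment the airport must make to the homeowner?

$391

Efficient level: marginal profit ≥ marginal noise damage through level 2, so k* = 2.
With the homeowner holding the right, the airport must at least compensate total damage at k*: 133 + 258 = 391.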